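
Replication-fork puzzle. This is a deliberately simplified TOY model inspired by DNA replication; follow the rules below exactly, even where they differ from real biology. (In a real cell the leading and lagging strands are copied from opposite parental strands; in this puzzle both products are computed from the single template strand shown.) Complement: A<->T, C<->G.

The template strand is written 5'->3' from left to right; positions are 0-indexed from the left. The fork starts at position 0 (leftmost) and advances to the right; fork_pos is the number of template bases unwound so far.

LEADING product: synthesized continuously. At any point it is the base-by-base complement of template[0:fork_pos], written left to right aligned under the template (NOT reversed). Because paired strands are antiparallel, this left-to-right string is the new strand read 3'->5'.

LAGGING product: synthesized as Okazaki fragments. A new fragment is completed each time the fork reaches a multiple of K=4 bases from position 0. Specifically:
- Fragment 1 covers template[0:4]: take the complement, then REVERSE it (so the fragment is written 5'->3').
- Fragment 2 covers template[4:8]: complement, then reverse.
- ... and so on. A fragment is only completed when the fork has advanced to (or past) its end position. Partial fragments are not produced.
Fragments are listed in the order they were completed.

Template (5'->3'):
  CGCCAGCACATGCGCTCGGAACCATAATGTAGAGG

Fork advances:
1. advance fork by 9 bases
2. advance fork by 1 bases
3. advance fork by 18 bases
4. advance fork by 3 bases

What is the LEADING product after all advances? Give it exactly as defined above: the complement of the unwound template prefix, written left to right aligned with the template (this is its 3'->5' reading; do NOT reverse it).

Step 1: advance 9 -> fork_pos = 0 + 9 = 9.
Step 2: advance 1 -> fork_pos = 9 + 1 = 10.
Step 3: advance 18 -> fork_pos = 10 + 18 = 28.
Step 4: advance 3 -> fork_pos = 28 + 3 = 31.
Unwound prefix: template[0:31] = CGCCAGCACATGCGCTCGGAACCATAATGTA
Complement it base by base (A<->T, C<->G), keeping left-to-right order:
  [0:5] CGCCA -> GCGGT
  [5:10] GCACA -> CGTGT
  [10:15] TGCGC -> ACGCG
  [15:20] TCGGA -> AGCCT
  [20:25] ACCAT -> TGGTA
  [25:30] AATGT -> TTACA
  [30:31] A -> T
Concatenate: GCGGTCGTGTACGCGAGCCTTGGTATTACAT (length 31; written aligned with the template, i.e. 3'->5').

Answer: GCGGTCGTGTACGCGAGCCTTGGTATTACAT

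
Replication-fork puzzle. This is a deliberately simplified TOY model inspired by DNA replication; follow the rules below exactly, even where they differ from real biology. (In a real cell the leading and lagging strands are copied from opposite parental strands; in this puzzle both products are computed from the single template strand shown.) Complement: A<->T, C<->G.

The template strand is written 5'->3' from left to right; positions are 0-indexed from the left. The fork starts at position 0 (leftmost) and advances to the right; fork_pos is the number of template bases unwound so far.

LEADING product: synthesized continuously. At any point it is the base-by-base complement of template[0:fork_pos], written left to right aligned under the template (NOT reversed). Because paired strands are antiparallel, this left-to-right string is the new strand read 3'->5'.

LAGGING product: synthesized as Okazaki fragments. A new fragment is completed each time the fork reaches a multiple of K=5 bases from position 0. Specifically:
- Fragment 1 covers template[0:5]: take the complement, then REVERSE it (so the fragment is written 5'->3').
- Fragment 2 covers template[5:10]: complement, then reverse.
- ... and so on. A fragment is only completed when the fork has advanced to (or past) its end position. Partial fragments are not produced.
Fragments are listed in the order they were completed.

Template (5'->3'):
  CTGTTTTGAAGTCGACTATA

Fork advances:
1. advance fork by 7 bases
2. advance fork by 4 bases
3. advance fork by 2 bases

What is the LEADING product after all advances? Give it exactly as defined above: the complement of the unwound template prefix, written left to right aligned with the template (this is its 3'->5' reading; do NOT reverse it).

Answer: GACAAAACTTCAG

Derivation:
Step 1: advance 7 -> fork_pos = 0 + 7 = 7.
Step 2: advance 4 -> fork_pos = 7 + 4 = 11.
Step 3: advance 2 -> fork_pos = 11 + 2 = 13.
Unwound prefix: template[0:13] = CTGTTTTGAAGTC
Complement it base by base (A<->T, C<->G), keeping left-to-right order:
  [0:5] CTGTT -> GACAA
  [5:10] TTGAA -> AACTT
  [10:13] GTC -> CAG
Concatenate: GACAAAACTTCAG (length 13; written aligned with the template, i.e. 3'->5').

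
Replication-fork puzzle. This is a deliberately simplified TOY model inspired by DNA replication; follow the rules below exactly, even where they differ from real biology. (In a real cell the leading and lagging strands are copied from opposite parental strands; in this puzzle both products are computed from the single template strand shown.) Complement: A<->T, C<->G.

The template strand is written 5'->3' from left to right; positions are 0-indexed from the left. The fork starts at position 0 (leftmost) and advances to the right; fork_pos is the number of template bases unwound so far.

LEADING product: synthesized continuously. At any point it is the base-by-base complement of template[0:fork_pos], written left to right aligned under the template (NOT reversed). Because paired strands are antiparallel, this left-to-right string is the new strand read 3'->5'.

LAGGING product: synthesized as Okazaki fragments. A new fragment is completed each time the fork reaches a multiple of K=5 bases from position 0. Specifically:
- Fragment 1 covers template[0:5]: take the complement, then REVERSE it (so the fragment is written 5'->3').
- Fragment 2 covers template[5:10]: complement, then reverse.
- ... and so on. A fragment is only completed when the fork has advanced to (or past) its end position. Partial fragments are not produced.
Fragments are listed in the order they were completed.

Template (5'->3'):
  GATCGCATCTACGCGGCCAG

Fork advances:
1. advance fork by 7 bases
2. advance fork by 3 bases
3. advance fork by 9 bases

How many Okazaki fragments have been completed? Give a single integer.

Step 1: advance 7 -> fork_pos = 0 + 7 = 7. Reached multiple(s) of 5: 5 -> fragment 1 completed (1 total).
Step 2: advance 3 -> fork_pos = 7 + 3 = 10. Reached multiple(s) of 5: 10 -> fragment 2 completed (2 total).
Step 3: advance 9 -> fork_pos = 10 + 9 = 19. Reached multiple(s) of 5: 15 -> fragment 3 completed (3 total).
Check: final fork_pos = 19; the multiples of 5 that are <= 19 are 5..15 -> 19 // 5 = 3 completed fragment(s).

Answer: 3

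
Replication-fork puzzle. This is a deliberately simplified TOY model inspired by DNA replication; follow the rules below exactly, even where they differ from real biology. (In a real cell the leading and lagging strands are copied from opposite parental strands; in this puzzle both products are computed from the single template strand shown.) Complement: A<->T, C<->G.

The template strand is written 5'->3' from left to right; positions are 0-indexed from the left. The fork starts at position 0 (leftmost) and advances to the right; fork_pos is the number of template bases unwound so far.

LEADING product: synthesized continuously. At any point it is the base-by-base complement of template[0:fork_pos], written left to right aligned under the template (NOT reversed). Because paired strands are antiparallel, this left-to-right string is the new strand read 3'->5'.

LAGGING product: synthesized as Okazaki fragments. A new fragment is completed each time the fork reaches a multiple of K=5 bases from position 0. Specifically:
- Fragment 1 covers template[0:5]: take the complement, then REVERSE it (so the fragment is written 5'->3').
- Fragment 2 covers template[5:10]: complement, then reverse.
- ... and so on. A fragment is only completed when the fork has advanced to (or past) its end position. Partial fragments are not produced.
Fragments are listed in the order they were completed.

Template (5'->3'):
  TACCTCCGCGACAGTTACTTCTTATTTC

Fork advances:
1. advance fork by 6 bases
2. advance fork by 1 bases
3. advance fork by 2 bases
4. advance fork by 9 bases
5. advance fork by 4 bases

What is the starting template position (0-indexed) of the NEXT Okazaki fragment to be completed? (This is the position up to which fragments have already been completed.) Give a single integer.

Answer: 20

Derivation:
Step 1: advance 6 -> fork_pos = 0 + 6 = 6. Reached multiple(s) of 5: 5 -> fragment 1 completed (1 total).
Step 2: advance 1 -> fork_pos = 6 + 1 = 7. Next multiple of 5 is 10 (not reached); still 1 fragment(s).
Step 3: advance 2 -> fork_pos = 7 + 2 = 9. Next multiple of 5 is 10 (not reached); still 1 fragment(s).
Step 4: advance 9 -> fork_pos = 9 + 9 = 18. Reached multiple(s) of 5: 10, 15 -> fragments 2-3 completed (3 total).
Step 5: advance 4 -> fork_pos = 18 + 4 = 22. Reached multiple(s) of 5: 20 -> fragment 4 completed (4 total).
4 fragment(s) completed, covering template[0:20] (4 x 5 = 20). The next fragment, fragment 5, covers template[20:25], so it starts at position 20.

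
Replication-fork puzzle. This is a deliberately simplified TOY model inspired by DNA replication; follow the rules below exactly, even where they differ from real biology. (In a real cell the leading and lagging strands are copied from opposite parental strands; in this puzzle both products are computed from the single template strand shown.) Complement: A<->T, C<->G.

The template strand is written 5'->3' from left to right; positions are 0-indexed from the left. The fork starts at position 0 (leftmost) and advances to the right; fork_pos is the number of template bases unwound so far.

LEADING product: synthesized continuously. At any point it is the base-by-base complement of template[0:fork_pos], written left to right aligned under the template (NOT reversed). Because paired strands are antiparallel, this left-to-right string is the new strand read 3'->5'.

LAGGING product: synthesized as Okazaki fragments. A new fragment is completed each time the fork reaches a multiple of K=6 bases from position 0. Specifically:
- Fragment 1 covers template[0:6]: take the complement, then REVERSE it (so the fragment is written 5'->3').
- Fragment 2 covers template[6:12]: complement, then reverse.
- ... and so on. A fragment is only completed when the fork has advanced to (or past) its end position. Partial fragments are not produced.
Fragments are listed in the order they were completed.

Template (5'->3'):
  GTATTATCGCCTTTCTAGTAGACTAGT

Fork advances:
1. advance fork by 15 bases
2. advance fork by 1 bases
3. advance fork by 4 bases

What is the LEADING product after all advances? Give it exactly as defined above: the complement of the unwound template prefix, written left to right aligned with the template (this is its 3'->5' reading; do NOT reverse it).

Answer: CATAATAGCGGAAAGATCAT

Derivation:
Step 1: advance 15 -> fork_pos = 0 + 15 = 15.
Step 2: advance 1 -> fork_pos = 15 + 1 = 16.
Step 3: advance 4 -> fork_pos = 16 + 4 = 20.
Unwound prefix: template[0:20] = GTATTATCGCCTTTCTAGTA
Complement it base by base (A<->T, C<->G), keeping left-to-right order:
  [0:5] GTATT -> CATAA
  [5:10] ATCGC -> TAGCG
  [10:15] CTTTC -> GAAAG
  [15:20] TAGTA -> ATCAT
Concatenate: CATAATAGCGGAAAGATCAT (length 20; written aligned with the template, i.e. 3'->5').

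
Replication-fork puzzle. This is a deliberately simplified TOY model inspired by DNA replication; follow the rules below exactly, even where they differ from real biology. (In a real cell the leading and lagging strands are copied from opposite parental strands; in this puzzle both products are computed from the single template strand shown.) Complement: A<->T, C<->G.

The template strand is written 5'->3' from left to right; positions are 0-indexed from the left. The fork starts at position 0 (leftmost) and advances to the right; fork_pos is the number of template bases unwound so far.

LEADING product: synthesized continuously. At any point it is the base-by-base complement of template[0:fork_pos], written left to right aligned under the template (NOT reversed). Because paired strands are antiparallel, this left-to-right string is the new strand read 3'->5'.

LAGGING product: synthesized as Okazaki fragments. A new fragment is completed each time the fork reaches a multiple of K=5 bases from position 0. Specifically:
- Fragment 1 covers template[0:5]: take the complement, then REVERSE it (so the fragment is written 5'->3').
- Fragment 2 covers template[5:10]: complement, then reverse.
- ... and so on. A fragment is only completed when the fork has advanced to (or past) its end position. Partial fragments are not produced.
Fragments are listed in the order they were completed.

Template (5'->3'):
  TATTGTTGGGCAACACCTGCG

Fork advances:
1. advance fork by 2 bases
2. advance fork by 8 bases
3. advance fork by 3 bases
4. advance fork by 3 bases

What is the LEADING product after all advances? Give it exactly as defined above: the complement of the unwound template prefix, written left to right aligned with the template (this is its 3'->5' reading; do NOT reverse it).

Answer: ATAACAACCCGTTGTG

Derivation:
Step 1: advance 2 -> fork_pos = 0 + 2 = 2.
Step 2: advance 8 -> fork_pos = 2 + 8 = 10.
Step 3: advance 3 -> fork_pos = 10 + 3 = 13.
Step 4: advance 3 -> fork_pos = 13 + 3 = 16.
Unwound prefix: template[0:16] = TATTGTTGGGCAACAC
Complement it base by base (A<->T, C<->G), keeping left-to-right order:
  [0:5] TATTG -> ATAAC
  [5:10] TTGGG -> AACCC
  [10:15] CAACA -> GTTGT
  [15:16] C -> G
Concatenate: ATAACAACCCGTTGTG (length 16; written aligned with the template, i.e. 3'->5').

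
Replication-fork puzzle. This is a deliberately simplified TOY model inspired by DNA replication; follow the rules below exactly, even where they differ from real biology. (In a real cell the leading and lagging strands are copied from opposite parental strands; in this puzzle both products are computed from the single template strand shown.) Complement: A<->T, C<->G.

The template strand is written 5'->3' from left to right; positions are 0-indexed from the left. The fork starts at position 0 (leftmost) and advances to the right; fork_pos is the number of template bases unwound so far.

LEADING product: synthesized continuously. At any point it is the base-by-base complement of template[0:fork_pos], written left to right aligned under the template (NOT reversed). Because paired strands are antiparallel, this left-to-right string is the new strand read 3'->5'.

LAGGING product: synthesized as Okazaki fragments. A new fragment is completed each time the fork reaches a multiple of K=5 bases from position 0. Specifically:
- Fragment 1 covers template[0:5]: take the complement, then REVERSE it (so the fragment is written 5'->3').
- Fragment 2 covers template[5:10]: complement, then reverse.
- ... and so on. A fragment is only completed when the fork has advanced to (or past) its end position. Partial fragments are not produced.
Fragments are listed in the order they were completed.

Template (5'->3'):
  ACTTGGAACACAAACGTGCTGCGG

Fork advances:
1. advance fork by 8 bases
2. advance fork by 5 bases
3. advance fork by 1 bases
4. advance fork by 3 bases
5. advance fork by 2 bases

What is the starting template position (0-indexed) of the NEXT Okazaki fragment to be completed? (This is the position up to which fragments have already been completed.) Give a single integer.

Answer: 15

Derivation:
Step 1: advance 8 -> fork_pos = 0 + 8 = 8. Reached multiple(s) of 5: 5 -> fragment 1 completed (1 total).
Step 2: advance 5 -> fork_pos = 8 + 5 = 13. Reached multiple(s) of 5: 10 -> fragment 2 completed (2 total).
Step 3: advance 1 -> fork_pos = 13 + 1 = 14. Next multiple of 5 is 15 (not reached); still 2 fragment(s).
Step 4: advance 3 -> fork_pos = 14 + 3 = 17. Reached multiple(s) of 5: 15 -> fragment 3 completed (3 total).
Step 5: advance 2 -> fork_pos = 17 + 2 = 19. Next multiple of 5 is 20 (not reached); still 3 fragment(s).
3 fragment(s) completed, covering template[0:15] (3 x 5 = 15). The next fragment, fragment 4, covers template[15:20], so it starts at position 15.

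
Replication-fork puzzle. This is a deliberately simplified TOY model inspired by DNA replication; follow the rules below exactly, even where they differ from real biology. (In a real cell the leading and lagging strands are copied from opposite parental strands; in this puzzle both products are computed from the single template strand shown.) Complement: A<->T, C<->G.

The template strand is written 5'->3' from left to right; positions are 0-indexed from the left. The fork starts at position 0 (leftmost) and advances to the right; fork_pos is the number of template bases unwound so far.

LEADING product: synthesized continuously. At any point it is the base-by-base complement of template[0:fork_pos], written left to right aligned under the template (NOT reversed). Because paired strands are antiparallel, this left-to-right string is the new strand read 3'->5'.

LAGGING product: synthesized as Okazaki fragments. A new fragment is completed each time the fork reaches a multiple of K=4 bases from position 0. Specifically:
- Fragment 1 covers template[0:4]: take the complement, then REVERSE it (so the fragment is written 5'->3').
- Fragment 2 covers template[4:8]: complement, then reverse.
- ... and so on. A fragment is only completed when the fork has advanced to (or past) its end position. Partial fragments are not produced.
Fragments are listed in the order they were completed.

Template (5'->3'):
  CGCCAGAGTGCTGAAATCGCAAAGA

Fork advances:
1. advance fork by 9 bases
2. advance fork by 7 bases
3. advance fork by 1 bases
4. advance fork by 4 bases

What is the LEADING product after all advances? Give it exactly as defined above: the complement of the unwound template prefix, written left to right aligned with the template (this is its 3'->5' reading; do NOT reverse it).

Answer: GCGGTCTCACGACTTTAGCGT

Derivation:
Step 1: advance 9 -> fork_pos = 0 + 9 = 9.
Step 2: advance 7 -> fork_pos = 9 + 7 = 16.
Step 3: advance 1 -> fork_pos = 16 + 1 = 17.
Step 4: advance 4 -> fork_pos = 17 + 4 = 21.
Unwound prefix: template[0:21] = CGCCAGAGTGCTGAAATCGCA
Complement it base by base (A<->T, C<->G), keeping left-to-right order:
  [0:5] CGCCA -> GCGGT
  [5:10] GAGTG -> CTCAC
  [10:15] CTGAA -> GACTT
  [15:20] ATCGC -> TAGCG
  [20:21] A -> T
Concatenate: GCGGTCTCACGACTTTAGCGT (length 21; written aligned with the template, i.e. 3'->5').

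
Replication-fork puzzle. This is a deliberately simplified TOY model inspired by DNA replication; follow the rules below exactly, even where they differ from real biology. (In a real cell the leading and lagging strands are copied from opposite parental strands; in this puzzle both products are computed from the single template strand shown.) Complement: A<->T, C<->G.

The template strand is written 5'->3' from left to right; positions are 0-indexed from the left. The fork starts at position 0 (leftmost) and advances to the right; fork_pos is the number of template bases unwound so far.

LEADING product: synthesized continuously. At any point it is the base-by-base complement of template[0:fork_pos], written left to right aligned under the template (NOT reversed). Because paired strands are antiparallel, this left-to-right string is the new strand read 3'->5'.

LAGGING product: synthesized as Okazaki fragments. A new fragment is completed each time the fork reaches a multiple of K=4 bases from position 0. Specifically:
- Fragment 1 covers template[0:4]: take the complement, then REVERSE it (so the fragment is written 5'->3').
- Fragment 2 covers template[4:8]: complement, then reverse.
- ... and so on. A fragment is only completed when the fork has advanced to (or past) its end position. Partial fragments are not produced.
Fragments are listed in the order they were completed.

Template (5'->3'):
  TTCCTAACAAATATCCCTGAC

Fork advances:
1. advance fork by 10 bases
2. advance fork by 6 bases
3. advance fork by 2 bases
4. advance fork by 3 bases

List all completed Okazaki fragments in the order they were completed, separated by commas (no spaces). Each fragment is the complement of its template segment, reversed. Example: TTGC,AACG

Answer: GGAA,GTTA,ATTT,GGAT,TCAG

Derivation:
Step 1: advance 10 -> fork_pos = 0 + 10 = 10. Reached multiple(s) of 4: 4, 8 -> fragments 1-2 completed (2 total).
Step 2: advance 6 -> fork_pos = 10 + 6 = 16. Reached multiple(s) of 4: 12, 16 -> fragments 3-4 completed (4 total).
Step 3: advance 2 -> fork_pos = 16 + 2 = 18. Next multiple of 4 is 20 (not reached); still 4 fragment(s).
Step 4: advance 3 -> fork_pos = 18 + 3 = 21. Reached multiple(s) of 4: 20 -> fragment 5 completed (5 total).
Final fork_pos = 21, so 5 fragment(s) are complete. Build each: template segment -> complement -> reverse.
Fragment 1: template[0:4] = TTCC -> complement AAGG -> reversed GGAA
Fragment 2: template[4:8] = TAAC -> complement ATTG -> reversed GTTA
Fragment 3: template[8:12] = AAAT -> complement TTTA -> reversed ATTT
Fragment 4: template[12:16] = ATCC -> complement TAGG -> reversed GGAT
Fragment 5: template[16:20] = CTGA -> complement GACT -> reversed TCAG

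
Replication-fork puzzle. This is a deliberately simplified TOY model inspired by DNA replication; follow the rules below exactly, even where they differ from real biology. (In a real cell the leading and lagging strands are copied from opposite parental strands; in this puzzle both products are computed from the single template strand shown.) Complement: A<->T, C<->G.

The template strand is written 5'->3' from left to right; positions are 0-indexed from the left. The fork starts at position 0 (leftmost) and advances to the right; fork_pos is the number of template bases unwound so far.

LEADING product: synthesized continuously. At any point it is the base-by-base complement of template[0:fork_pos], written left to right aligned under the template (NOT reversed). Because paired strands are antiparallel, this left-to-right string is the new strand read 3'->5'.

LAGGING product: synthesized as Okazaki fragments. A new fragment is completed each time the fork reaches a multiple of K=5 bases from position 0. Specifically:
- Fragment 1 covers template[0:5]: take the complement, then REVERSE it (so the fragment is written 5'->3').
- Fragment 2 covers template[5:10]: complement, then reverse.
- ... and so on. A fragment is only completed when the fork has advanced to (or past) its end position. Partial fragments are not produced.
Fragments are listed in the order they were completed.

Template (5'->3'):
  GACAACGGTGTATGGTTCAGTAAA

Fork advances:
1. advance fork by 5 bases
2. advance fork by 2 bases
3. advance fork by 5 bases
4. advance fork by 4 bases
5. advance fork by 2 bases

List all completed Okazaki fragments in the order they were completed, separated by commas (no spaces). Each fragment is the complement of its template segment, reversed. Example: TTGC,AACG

Step 1: advance 5 -> fork_pos = 0 + 5 = 5. Reached multiple(s) of 5: 5 -> fragment 1 completed (1 total).
Step 2: advance 2 -> fork_pos = 5 + 2 = 7. Next multiple of 5 is 10 (not reached); still 1 fragment(s).
Step 3: advance 5 -> fork_pos = 7 + 5 = 12. Reached multiple(s) of 5: 10 -> fragment 2 completed (2 total).
Step 4: advance 4 -> fork_pos = 12 + 4 = 16. Reached multiple(s) of 5: 15 -> fragment 3 completed (3 total).
Step 5: advance 2 -> fork_pos = 16 + 2 = 18. Next multiple of 5 is 20 (not reached); still 3 fragment(s).
Final fork_pos = 18, so 3 fragment(s) are complete. Build each: template segment -> complement -> reverse.
Fragment 1: template[0:5] = GACAA -> complement CTGTT -> reversed TTGTC
Fragment 2: template[5:10] = CGGTG -> complement GCCAC -> reversed CACCG
Fragment 3: template[10:15] = TATGG -> complement ATACC -> reversed CCATA

Answer: TTGTC,CACCG,CCATA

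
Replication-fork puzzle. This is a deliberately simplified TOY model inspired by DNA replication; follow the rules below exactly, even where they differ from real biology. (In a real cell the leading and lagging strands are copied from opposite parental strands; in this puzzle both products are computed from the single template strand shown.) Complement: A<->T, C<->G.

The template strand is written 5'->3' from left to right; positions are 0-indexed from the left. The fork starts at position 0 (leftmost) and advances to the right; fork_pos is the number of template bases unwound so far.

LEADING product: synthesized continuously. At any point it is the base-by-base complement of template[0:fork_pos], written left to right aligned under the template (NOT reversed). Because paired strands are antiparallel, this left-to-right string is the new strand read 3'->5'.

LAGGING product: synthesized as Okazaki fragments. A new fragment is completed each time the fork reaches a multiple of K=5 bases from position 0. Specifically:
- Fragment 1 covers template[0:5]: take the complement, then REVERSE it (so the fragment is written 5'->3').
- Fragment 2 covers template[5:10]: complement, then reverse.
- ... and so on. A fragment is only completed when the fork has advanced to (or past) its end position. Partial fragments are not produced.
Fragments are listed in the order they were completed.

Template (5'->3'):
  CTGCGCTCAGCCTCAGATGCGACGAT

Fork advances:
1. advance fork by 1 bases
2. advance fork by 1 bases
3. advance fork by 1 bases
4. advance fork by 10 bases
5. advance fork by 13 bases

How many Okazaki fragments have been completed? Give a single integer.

Step 1: advance 1 -> fork_pos = 0 + 1 = 1. Next multiple of 5 is 5 (not reached); still 0 fragment(s).
Step 2: advance 1 -> fork_pos = 1 + 1 = 2. Next multiple of 5 is 5 (not reached); still 0 fragment(s).
Step 3: advance 1 -> fork_pos = 2 + 1 = 3. Next multiple of 5 is 5 (not reached); still 0 fragment(s).
Step 4: advance 10 -> fork_pos = 3 + 10 = 13. Reached multiple(s) of 5: 5, 10 -> fragments 1-2 completed (2 total).
Step 5: advance 13 -> fork_pos = 13 + 13 = 26. Reached multiple(s) of 5: 15, 20, 25 -> fragments 3-5 completed (5 total).
Check: final fork_pos = 26; the multiples of 5 that are <= 26 are 5..25 -> 26 // 5 = 5 completed fragment(s).

Answer: 5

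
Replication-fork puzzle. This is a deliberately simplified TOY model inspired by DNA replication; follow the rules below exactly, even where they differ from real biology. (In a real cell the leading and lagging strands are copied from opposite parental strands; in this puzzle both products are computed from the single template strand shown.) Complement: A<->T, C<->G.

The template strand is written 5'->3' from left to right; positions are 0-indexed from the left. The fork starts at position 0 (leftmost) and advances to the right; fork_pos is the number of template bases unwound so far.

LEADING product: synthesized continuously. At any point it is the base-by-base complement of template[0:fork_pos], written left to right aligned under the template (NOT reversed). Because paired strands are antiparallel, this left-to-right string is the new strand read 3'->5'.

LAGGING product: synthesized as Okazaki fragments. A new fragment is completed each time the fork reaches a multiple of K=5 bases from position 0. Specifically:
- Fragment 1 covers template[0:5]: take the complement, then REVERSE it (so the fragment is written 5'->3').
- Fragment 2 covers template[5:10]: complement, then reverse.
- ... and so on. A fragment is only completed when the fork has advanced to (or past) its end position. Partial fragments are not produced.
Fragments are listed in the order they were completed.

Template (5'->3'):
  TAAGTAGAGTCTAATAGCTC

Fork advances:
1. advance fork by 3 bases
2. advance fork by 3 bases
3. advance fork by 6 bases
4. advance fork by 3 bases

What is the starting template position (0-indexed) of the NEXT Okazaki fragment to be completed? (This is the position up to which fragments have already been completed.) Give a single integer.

Step 1: advance 3 -> fork_pos = 0 + 3 = 3. Next multiple of 5 is 5 (not reached); still 0 fragment(s).
Step 2: advance 3 -> fork_pos = 3 + 3 = 6. Reached multiple(s) of 5: 5 -> fragment 1 completed (1 total).
Step 3: advance 6 -> fork_pos = 6 + 6 = 12. Reached multiple(s) of 5: 10 -> fragment 2 completed (2 total).
Step 4: advance 3 -> fork_pos = 12 + 3 = 15. Reached multiple(s) of 5: 15 -> fragment 3 completed (3 total).
3 fragment(s) completed, covering template[0:15] (3 x 5 = 15). The next fragment, fragment 4, covers template[15:20], so it starts at position 15.

Answer: 15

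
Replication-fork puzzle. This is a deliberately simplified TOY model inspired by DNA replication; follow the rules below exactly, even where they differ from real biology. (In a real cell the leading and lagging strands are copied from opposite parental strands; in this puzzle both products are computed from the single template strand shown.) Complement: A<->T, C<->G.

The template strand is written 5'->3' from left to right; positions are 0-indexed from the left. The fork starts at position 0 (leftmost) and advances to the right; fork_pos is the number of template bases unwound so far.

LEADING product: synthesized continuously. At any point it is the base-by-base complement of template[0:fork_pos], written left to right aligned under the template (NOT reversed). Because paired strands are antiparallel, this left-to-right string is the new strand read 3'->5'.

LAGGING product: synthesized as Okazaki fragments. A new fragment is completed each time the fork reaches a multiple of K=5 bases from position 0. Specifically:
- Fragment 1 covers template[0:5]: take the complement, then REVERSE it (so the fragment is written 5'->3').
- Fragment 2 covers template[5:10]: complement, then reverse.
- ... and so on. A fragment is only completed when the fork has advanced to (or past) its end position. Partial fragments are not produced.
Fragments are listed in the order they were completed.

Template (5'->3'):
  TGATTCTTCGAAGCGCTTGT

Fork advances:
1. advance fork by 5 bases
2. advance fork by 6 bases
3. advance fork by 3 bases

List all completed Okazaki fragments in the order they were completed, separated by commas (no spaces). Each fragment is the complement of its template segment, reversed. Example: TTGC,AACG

Answer: AATCA,CGAAG

Derivation:
Step 1: advance 5 -> fork_pos = 0 + 5 = 5. Reached multiple(s) of 5: 5 -> fragment 1 completed (1 total).
Step 2: advance 6 -> fork_pos = 5 + 6 = 11. Reached multiple(s) of 5: 10 -> fragment 2 completed (2 total).
Step 3: advance 3 -> fork_pos = 11 + 3 = 14. Next multiple of 5 is 15 (not reached); still 2 fragment(s).
Final fork_pos = 14, so 2 fragment(s) are complete. Build each: template segment -> complement -> reverse.
Fragment 1: template[0:5] = TGATT -> complement ACTAA -> reversed AATCA
Fragment 2: template[5:10] = CTTCG -> complement GAAGC -> reversed CGAAG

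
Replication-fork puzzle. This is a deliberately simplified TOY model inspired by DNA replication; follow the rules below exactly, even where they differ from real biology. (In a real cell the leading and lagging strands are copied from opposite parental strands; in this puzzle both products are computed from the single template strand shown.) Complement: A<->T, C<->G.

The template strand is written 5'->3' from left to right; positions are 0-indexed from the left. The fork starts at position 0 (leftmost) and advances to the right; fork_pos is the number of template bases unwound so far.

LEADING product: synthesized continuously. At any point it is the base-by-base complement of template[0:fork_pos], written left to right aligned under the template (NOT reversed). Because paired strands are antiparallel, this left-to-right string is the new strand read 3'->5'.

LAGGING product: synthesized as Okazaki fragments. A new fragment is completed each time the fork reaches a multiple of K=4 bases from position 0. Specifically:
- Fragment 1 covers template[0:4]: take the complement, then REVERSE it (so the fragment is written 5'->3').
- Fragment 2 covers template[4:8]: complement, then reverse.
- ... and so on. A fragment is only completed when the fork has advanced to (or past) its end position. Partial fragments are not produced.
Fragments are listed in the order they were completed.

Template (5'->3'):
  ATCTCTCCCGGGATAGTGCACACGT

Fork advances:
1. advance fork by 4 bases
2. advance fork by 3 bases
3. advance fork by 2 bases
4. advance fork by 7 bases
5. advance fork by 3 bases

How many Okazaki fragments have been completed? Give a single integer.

Step 1: advance 4 -> fork_pos = 0 + 4 = 4. Reached multiple(s) of 4: 4 -> fragment 1 completed (1 total).
Step 2: advance 3 -> fork_pos = 4 + 3 = 7. Next multiple of 4 is 8 (not reached); still 1 fragment(s).
Step 3: advance 2 -> fork_pos = 7 + 2 = 9. Reached multiple(s) of 4: 8 -> fragment 2 completed (2 total).
Step 4: advance 7 -> fork_pos = 9 + 7 = 16. Reached multiple(s) of 4: 12, 16 -> fragments 3-4 completed (4 total).
Step 5: advance 3 -> fork_pos = 16 + 3 = 19. Next multiple of 4 is 20 (not reached); still 4 fragment(s).
Check: final fork_pos = 19; the multiples of 4 that are <= 19 are 4..16 -> 19 // 4 = 4 completed fragment(s).

Answer: 4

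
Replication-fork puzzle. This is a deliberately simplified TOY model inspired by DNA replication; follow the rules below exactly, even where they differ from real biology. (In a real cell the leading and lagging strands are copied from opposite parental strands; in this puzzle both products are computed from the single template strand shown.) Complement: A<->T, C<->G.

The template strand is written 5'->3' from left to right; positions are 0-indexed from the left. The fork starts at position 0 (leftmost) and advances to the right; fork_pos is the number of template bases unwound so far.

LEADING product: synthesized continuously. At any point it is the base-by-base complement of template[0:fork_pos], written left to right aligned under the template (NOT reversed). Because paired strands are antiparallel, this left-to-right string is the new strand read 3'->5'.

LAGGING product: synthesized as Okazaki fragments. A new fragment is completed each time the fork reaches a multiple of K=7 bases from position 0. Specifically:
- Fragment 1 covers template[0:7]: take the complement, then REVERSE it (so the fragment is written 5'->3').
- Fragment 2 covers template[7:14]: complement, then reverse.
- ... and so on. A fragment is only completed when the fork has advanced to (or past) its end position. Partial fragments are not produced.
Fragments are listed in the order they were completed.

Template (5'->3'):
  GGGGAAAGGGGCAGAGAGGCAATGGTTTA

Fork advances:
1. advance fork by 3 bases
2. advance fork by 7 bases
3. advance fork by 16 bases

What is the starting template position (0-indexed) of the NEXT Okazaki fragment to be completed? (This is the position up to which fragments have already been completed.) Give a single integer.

Step 1: advance 3 -> fork_pos = 0 + 3 = 3. Next multiple of 7 is 7 (not reached); still 0 fragment(s).
Step 2: advance 7 -> fork_pos = 3 + 7 = 10. Reached multiple(s) of 7: 7 -> fragment 1 completed (1 total).
Step 3: advance 16 -> fork_pos = 10 + 16 = 26. Reached multiple(s) of 7: 14, 21 -> fragments 2-3 completed (3 total).
3 fragment(s) completed, covering template[0:21] (3 x 7 = 21). The next fragment, fragment 4, covers template[21:28], so it starts at position 21.

Answer: 21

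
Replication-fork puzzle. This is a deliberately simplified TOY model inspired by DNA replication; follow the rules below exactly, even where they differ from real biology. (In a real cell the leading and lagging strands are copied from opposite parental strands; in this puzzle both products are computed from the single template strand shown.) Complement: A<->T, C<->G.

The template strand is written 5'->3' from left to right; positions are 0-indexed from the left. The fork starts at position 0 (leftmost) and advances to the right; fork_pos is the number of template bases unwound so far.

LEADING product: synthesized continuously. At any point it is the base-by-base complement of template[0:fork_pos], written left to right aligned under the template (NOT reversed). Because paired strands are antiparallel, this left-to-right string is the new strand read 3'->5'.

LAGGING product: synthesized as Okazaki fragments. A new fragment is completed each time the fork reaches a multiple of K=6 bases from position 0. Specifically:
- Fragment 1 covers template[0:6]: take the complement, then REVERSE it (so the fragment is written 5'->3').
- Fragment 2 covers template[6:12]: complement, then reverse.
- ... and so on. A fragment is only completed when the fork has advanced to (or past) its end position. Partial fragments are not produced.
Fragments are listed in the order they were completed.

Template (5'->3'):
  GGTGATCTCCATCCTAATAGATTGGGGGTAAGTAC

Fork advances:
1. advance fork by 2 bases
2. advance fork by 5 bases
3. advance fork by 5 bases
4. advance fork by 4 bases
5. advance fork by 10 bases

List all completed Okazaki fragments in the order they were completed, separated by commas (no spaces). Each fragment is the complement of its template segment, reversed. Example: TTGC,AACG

Answer: ATCACC,ATGGAG,ATTAGG,CAATCT

Derivation:
Step 1: advance 2 -> fork_pos = 0 + 2 = 2. Next multiple of 6 is 6 (not reached); still 0 fragment(s).
Step 2: advance 5 -> fork_pos = 2 + 5 = 7. Reached multiple(s) of 6: 6 -> fragment 1 completed (1 total).
Step 3: advance 5 -> fork_pos = 7 + 5 = 12. Reached multiple(s) of 6: 12 -> fragment 2 completed (2 total).
Step 4: advance 4 -> fork_pos = 12 + 4 = 16. Next multiple of 6 is 18 (not reached); still 2 fragment(s).
Step 5: advance 10 -> fork_pos = 16 + 10 = 26. Reached multiple(s) of 6: 18, 24 -> fragments 3-4 completed (4 total).
Final fork_pos = 26, so 4 fragment(s) are complete. Build each: template segment -> complement -> reverse.
Fragment 1: template[0:6] = GGTGAT -> complement CCACTA -> reversed ATCACC
Fragment 2: template[6:12] = CTCCAT -> complement GAGGTA -> reversed ATGGAG
Fragment 3: template[12:18] = CCTAAT -> complement GGATTA -> reversed ATTAGG
Fragment 4: template[18:24] = AGATTG -> complement TCTAAC -> reversed CAATCT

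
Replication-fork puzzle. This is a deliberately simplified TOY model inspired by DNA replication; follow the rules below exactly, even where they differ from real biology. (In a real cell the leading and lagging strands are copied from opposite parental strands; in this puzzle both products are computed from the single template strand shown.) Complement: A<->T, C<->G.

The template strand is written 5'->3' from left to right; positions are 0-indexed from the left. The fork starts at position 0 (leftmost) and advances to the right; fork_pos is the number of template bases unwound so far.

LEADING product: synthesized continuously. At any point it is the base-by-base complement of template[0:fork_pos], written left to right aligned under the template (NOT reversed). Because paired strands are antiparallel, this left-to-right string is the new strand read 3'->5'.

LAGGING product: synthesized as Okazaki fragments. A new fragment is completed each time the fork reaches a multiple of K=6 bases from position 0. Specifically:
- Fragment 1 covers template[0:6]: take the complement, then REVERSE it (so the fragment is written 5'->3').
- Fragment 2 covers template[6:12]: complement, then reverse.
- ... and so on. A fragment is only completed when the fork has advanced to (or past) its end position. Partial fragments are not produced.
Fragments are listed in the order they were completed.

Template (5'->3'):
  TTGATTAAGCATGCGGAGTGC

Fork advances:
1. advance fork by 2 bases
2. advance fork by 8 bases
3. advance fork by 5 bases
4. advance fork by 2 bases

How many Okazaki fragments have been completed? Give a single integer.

Step 1: advance 2 -> fork_pos = 0 + 2 = 2. Next multiple of 6 is 6 (not reached); still 0 fragment(s).
Step 2: advance 8 -> fork_pos = 2 + 8 = 10. Reached multiple(s) of 6: 6 -> fragment 1 completed (1 total).
Step 3: advance 5 -> fork_pos = 10 + 5 = 15. Reached multiple(s) of 6: 12 -> fragment 2 completed (2 total).
Step 4: advance 2 -> fork_pos = 15 + 2 = 17. Next multiple of 6 is 18 (not reached); still 2 fragment(s).
Check: final fork_pos = 17; the multiples of 6 that are <= 17 are 6..12 -> 17 // 6 = 2 completed fragment(s).

Answer: 2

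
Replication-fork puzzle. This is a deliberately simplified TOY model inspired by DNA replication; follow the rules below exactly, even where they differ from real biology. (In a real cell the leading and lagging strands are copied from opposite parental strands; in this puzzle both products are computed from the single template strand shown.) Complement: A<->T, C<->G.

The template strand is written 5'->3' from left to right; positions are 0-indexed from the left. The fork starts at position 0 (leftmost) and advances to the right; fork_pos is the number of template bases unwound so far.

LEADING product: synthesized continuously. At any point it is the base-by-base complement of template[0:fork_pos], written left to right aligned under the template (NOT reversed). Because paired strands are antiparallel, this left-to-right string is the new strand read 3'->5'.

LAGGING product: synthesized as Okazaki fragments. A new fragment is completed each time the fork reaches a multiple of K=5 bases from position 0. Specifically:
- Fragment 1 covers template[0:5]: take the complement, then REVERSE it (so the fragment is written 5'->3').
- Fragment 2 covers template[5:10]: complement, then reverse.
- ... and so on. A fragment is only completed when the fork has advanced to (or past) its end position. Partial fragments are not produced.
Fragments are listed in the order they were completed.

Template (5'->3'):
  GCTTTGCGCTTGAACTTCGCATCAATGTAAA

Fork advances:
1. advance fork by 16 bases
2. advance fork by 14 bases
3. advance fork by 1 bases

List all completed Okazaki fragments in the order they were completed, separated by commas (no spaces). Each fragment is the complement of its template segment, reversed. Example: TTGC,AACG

Answer: AAAGC,AGCGC,GTTCA,GCGAA,TTGAT,TTACA

Derivation:
Step 1: advance 16 -> fork_pos = 0 + 16 = 16. Reached multiple(s) of 5: 5, 10, 15 -> fragments 1-3 completed (3 total).
Step 2: advance 14 -> fork_pos = 16 + 14 = 30. Reached multiple(s) of 5: 20, 25, 30 -> fragments 4-6 completed (6 total).
Step 3: advance 1 -> fork_pos = 30 + 1 = 31. Next multiple of 5 is 35 (not reached); still 6 fragment(s).
Final fork_pos = 31, so 6 fragment(s) are complete. Build each: template segment -> complement -> reverse.
Fragment 1: template[0:5] = GCTTT -> complement CGAAA -> reversed AAAGC
Fragment 2: template[5:10] = GCGCT -> complement CGCGA -> reversed AGCGC
Fragment 3: template[10:15] = TGAAC -> complement ACTTG -> reversed GTTCA
Fragment 4: template[15:20] = TTCGC -> complement AAGCG -> reversed GCGAA
Fragment 5: template[20:25] = ATCAA -> complement TAGTT -> reversed TTGAT
Fragment 6: template[25:30] = TGTAA -> complement ACATT -> reversed TTACA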